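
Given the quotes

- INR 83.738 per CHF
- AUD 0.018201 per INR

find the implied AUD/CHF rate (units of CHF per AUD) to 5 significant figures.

1 AUD ÷ 0.018201 = 54.942 INR
54.942 INR ÷ 83.738 = 0.656118 CHF

AUD/CHF = 0.65612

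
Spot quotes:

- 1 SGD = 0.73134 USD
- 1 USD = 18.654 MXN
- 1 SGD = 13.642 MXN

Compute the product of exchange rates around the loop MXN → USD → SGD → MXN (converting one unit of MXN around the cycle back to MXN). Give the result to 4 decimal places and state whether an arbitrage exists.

Around MXN → USD → SGD → MXN: 1 ÷ 18.654 ÷ 0.73134 × 13.642 = 0.999969
Product ≈ 1 (deviation 0.003%, within rounding noise).

1.0000 (no arbitrage)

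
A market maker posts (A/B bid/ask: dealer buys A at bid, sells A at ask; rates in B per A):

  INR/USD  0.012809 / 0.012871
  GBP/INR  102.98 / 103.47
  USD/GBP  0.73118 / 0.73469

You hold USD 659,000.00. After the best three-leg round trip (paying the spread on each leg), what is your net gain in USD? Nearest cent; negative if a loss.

Net profit: USD 14,526.28

Best loop USD → INR → GBP → USD:
USD 659,000.00 ÷ 0.012871 (buy INR at ask) = INR 51,200,372.93
INR 51,200,372.93 ÷ 103.47 (buy GBP at ask) = GBP 494,833.02
GBP 494,833.02 ÷ 0.73469 (buy USD at ask) = USD 673,526.28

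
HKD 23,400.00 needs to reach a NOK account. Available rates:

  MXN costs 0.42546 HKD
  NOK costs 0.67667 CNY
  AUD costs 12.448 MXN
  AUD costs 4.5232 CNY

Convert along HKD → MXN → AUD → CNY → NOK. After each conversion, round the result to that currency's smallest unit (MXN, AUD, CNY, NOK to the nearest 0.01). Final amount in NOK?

HKD 23,400.00 ÷ 0.42546 = MXN 54,999.29
MXN 54,999.29 ÷ 12.448 = AUD 4,418.32
AUD 4,418.32 × 4.5232 = CNY 19,984.95
CNY 19,984.95 ÷ 0.67667 = NOK 29,534.26

NOK 29,534.26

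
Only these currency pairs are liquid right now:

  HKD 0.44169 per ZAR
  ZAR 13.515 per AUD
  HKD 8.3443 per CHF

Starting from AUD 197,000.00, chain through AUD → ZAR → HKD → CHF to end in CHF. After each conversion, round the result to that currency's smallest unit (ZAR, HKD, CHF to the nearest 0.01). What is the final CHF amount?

AUD 197,000.00 × 13.515 = ZAR 2,662,455.00
ZAR 2,662,455.00 × 0.44169 = HKD 1,175,979.75
HKD 1,175,979.75 ÷ 8.3443 = CHF 140,932.10

CHF 140,932.10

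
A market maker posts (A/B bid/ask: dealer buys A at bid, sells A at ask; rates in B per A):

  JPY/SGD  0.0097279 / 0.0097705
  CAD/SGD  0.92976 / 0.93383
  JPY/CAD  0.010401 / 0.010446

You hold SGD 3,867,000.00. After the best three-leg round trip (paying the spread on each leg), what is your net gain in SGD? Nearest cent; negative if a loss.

Net result: SGD -10,659.03 (no profitable arbitrage after spreads)

Best loop SGD → CAD → JPY → SGD:
SGD 3,867,000.00 ÷ 0.93383 (buy CAD at ask) = CAD 4,141,010.68
CAD 4,141,010.68 ÷ 0.010446 (buy JPY at ask) = JPY 396,420,704
JPY 396,420,704 × 0.0097279 (sell JPY at bid) = SGD 3,856,340.97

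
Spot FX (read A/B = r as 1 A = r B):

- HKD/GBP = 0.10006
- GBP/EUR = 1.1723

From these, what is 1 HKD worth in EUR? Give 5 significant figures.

HKD/EUR = 0.11730

1 HKD × 0.10006 = 0.10006 GBP
0.10006 GBP × 1.1723 = 0.1173 EUR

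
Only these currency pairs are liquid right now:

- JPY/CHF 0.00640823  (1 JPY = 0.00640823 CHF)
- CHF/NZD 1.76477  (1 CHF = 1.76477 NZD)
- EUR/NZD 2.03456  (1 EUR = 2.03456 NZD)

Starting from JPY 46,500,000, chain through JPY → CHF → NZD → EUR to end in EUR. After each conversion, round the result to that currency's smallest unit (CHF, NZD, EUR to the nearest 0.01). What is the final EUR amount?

JPY 46,500,000 × 0.00640823 = CHF 297,982.70
CHF 297,982.70 × 1.76477 = NZD 525,870.93
NZD 525,870.93 ÷ 2.03456 = EUR 258,469.12

EUR 258,469.12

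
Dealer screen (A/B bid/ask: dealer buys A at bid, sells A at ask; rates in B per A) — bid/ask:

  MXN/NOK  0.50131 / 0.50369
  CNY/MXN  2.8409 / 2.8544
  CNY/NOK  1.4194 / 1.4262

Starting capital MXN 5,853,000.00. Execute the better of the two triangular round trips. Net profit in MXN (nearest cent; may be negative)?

Best loop MXN → NOK → CNY → MXN:
MXN 5,853,000.00 × 0.50131 (sell MXN at bid) = NOK 2,934,167.43
NOK 2,934,167.43 ÷ 1.4262 (buy CNY at ask) = CNY 2,057,332.37
CNY 2,057,332.37 × 2.8409 (sell CNY at bid) = MXN 5,844,675.54

Net result: MXN -8,324.46 (no profitable arbitrage after spreads)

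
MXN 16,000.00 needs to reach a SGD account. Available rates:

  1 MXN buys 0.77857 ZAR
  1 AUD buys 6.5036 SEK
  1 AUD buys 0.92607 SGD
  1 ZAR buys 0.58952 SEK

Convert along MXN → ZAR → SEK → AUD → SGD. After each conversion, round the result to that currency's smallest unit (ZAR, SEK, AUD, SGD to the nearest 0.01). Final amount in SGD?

MXN 16,000.00 × 0.77857 = ZAR 12,457.12
ZAR 12,457.12 × 0.58952 = SEK 7,343.72
SEK 7,343.72 ÷ 6.5036 = AUD 1,129.18
AUD 1,129.18 × 0.92607 = SGD 1,045.70

SGD 1,045.70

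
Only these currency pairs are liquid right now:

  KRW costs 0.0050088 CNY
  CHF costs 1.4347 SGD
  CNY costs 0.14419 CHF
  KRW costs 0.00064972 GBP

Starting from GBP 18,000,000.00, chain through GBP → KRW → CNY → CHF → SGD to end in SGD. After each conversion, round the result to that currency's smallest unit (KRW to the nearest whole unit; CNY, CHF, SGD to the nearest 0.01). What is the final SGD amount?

SGD 28,706,232.65

GBP 18,000,000.00 ÷ 0.00064972 = KRW 27,704,241,827
KRW 27,704,241,827 × 0.0050088 = CNY 138,765,006.46
CNY 138,765,006.46 × 0.14419 = CHF 20,008,526.28
CHF 20,008,526.28 × 1.4347 = SGD 28,706,232.65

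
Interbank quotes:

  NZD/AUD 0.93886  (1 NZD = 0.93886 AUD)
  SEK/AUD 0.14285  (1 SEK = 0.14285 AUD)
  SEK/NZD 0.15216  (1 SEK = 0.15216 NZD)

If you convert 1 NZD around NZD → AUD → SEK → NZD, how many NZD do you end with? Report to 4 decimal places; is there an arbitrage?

1.0000 (no arbitrage)

Around NZD → AUD → SEK → NZD: 1 × 0.93886 ÷ 0.14285 × 0.15216 = 1.000049
Product ≈ 1 (deviation 0.005%, within rounding noise).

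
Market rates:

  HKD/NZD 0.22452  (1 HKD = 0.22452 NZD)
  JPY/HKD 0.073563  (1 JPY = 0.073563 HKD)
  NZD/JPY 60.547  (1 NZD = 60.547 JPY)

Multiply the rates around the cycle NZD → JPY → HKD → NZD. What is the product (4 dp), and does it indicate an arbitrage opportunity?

1.0000 (no arbitrage)

Around NZD → JPY → HKD → NZD: 1 × 60.547 × 0.073563 × 0.22452 = 1.000016
Product ≈ 1 (deviation 0.002%, within rounding noise).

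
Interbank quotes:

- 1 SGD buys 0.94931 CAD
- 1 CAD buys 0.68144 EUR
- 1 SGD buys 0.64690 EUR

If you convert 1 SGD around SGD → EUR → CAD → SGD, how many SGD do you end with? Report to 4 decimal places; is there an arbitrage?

1.0000 (no arbitrage)

Around SGD → EUR → CAD → SGD: 1 × 0.64690 ÷ 0.68144 ÷ 0.94931 = 1.000003
Product ≈ 1 (deviation 0.000%, within rounding noise).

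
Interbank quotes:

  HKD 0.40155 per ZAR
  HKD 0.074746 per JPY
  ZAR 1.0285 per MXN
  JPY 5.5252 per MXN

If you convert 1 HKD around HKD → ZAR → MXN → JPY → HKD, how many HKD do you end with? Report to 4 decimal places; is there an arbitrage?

Around HKD → ZAR → MXN → JPY → HKD: 1 ÷ 0.40155 ÷ 1.0285 × 5.5252 × 0.074746 = 0.999982
Product ≈ 1 (deviation 0.002%, within rounding noise).

1.0000 (no arbitrage)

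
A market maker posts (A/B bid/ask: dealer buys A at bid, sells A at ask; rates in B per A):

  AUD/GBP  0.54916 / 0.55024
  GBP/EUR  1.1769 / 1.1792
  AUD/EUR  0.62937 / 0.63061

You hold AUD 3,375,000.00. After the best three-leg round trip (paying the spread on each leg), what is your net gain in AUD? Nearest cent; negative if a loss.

Best loop AUD → GBP → EUR → AUD:
AUD 3,375,000.00 × 0.54916 (sell AUD at bid) = GBP 1,853,415.00
GBP 1,853,415.00 × 1.1769 (sell GBP at bid) = EUR 2,181,284.11
EUR 2,181,284.11 ÷ 0.63061 (buy AUD at ask) = AUD 3,459,006.54

Net profit: AUD 84,006.54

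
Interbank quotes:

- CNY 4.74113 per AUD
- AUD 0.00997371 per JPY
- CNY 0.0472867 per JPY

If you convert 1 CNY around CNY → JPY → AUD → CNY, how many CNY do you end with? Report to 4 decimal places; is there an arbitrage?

1.0000 (no arbitrage)

Around CNY → JPY → AUD → CNY: 1 ÷ 0.0472867 × 0.00997371 × 4.74113 = 0.999999
Product ≈ 1 (deviation 0.000%, within rounding noise).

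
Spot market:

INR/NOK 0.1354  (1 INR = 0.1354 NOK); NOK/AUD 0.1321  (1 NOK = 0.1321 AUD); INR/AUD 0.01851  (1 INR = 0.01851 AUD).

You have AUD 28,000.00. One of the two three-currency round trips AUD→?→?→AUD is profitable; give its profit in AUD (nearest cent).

Profit: AUD 976.30

Profitable loop is AUD → NOK → INR → AUD:
AUD 28,000.00 ÷ 0.1321 = NOK 211,960.64
NOK 211,960.64 ÷ 0.1354 = INR 1,565,440.44
INR 1,565,440.44 × 0.01851 = AUD 28,976.30
Profit = AUD 28,976.30 − AUD 28,000.00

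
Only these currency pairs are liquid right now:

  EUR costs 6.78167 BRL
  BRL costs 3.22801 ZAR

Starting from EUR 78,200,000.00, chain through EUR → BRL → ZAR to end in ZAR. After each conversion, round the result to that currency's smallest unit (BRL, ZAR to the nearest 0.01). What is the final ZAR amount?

EUR 78,200,000.00 × 6.78167 = BRL 530,326,594.00
BRL 530,326,594.00 × 3.22801 = ZAR 1,711,899,548.70

ZAR 1,711,899,548.70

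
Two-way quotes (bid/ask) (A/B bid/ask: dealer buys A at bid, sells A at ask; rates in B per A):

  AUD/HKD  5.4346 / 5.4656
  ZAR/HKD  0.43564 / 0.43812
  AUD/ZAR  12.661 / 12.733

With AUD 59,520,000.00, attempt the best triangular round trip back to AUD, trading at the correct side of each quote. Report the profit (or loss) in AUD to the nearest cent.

Net profit: AUD 544,910.74

Best loop AUD → ZAR → HKD → AUD:
AUD 59,520,000.00 × 12.661 (sell AUD at bid) = ZAR 753,582,720.00
ZAR 753,582,720.00 × 0.43564 (sell ZAR at bid) = HKD 328,290,776.14
HKD 328,290,776.14 ÷ 5.4656 (buy AUD at ask) = AUD 60,064,910.74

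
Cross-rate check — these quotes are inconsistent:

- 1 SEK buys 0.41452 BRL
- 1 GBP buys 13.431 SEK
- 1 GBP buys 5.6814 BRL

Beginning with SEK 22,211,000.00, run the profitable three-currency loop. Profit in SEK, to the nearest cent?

Profit: SEK 454,726.32

Profitable loop is SEK → GBP → BRL → SEK:
SEK 22,211,000.00 ÷ 13.431 = GBP 1,653,711.56
GBP 1,653,711.56 × 5.6814 = BRL 9,395,396.87
BRL 9,395,396.87 ÷ 0.41452 = SEK 22,665,726.32
Profit = SEK 22,665,726.32 − SEK 22,211,000.00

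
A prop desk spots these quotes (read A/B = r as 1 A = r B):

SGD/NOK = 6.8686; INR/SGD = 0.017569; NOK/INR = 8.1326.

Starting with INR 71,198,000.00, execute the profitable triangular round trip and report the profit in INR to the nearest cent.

Profitable loop is INR → NOK → SGD → INR:
INR 71,198,000.00 ÷ 8.1326 = NOK 8,754,641.81
NOK 8,754,641.81 ÷ 6.8686 = SGD 1,274,588.97
SGD 1,274,588.97 ÷ 0.017569 = INR 72,547,610.67
Profit = INR 72,547,610.67 − INR 71,198,000.00

Profit: INR 1,349,610.67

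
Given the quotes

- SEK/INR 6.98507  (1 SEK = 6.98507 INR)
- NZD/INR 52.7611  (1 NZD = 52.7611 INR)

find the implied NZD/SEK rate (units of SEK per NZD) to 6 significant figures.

NZD/SEK = 7.55341

1 NZD × 52.7611 = 52.7611 INR
52.7611 INR ÷ 6.98507 = 7.55341 SEK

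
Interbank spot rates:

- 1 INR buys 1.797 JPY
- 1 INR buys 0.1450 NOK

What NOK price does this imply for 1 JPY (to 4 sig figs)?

JPY/NOK = 0.08069

1 JPY ÷ 1.797 = 0.556483 INR
0.556483 INR × 0.1450 = 0.08069 NOK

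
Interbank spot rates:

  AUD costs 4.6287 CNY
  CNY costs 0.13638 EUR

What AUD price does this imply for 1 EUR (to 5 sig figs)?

1 EUR ÷ 0.13638 = 7.33245 CNY
7.33245 CNY ÷ 4.6287 = 1.58413 AUD

EUR/AUD = 1.5841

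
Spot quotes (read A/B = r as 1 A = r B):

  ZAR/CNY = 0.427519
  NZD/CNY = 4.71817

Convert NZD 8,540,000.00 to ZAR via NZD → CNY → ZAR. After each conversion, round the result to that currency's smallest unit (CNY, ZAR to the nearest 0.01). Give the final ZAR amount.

NZD 8,540,000.00 × 4.71817 = CNY 40,293,171.80
CNY 40,293,171.80 ÷ 0.427519 = ZAR 94,248,844.61

ZAR 94,248,844.61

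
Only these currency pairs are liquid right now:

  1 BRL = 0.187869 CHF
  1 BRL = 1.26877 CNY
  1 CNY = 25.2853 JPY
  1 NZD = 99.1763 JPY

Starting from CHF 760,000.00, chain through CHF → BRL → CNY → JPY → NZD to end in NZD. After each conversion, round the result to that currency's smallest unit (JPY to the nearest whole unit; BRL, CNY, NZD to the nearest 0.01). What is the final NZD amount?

CHF 760,000.00 ÷ 0.187869 = BRL 4,045,372.04
BRL 4,045,372.04 × 1.26877 = CNY 5,132,646.68
CNY 5,132,646.68 × 25.2853 = JPY 129,780,511
JPY 129,780,511 ÷ 99.1763 = NZD 1,308,583.92

NZD 1,308,583.92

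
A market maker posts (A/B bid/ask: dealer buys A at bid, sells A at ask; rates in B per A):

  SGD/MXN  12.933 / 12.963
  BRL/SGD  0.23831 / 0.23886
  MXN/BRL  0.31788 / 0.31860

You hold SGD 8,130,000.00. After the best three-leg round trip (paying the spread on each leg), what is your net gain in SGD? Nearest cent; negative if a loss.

Net profit: SGD 111,301.93

Best loop SGD → BRL → MXN → SGD:
SGD 8,130,000.00 ÷ 0.23886 (buy BRL at ask) = BRL 34,036,674.20
BRL 34,036,674.20 ÷ 0.31860 (buy MXN at ask) = MXN 106,831,996.87
MXN 106,831,996.87 ÷ 12.963 (buy SGD at ask) = SGD 8,241,301.93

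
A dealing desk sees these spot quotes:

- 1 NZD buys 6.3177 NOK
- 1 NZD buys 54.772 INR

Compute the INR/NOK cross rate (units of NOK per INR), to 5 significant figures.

INR/NOK = 0.11535

1 INR ÷ 54.772 = 0.0182575 NZD
0.0182575 NZD × 6.3177 = 0.115345 NOK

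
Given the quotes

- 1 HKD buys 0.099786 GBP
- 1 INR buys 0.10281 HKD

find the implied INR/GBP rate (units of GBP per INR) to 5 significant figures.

1 INR × 0.10281 = 0.10281 HKD
0.10281 HKD × 0.099786 = 0.010259 GBP

INR/GBP = 0.010259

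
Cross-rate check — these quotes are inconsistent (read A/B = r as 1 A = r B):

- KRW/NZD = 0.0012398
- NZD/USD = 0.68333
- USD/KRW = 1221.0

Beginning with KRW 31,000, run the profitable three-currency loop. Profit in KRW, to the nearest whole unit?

Profitable loop is KRW → NZD → USD → KRW:
KRW 31,000 × 0.0012398 = NZD 38.43
NZD 38.43 × 0.68333 = USD 26.26
USD 26.26 × 1221.0 = KRW 32,067
Profit = KRW 32,067 − KRW 31,000

Profit: KRW 1,067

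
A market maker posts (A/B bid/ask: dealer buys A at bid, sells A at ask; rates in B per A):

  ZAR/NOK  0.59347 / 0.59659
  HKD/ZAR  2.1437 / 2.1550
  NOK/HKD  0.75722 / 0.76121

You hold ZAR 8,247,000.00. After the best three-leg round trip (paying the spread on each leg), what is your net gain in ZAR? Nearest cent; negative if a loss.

Best loop ZAR → HKD → NOK → ZAR:
ZAR 8,247,000.00 ÷ 2.1550 (buy HKD at ask) = HKD 3,826,914.15
HKD 3,826,914.15 ÷ 0.76121 (buy NOK at ask) = NOK 5,027,409.19
NOK 5,027,409.19 ÷ 0.59659 (buy ZAR at ask) = ZAR 8,426,908.25

Net profit: ZAR 179,908.25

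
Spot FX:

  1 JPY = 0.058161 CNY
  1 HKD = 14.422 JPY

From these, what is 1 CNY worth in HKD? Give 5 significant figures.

1 CNY ÷ 0.058161 = 17.1937 JPY
17.1937 JPY ÷ 14.422 = 1.19218 HKD

CNY/HKD = 1.1922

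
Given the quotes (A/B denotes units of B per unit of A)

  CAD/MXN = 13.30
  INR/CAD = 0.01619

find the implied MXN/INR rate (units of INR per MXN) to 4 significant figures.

1 MXN ÷ 13.30 = 0.075188 CAD
0.075188 CAD ÷ 0.01619 = 4.6441 INR

MXN/INR = 4.644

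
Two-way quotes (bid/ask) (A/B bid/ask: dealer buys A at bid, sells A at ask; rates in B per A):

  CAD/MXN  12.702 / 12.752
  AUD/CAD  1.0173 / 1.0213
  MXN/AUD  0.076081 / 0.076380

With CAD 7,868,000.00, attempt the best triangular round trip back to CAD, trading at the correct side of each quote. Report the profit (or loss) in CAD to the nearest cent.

Best loop CAD → AUD → MXN → CAD:
CAD 7,868,000.00 ÷ 1.0213 (buy AUD at ask) = AUD 7,703,906.79
AUD 7,703,906.79 ÷ 0.076380 (buy MXN at ask) = MXN 100,862,880.14
MXN 100,862,880.14 ÷ 12.752 (buy CAD at ask) = CAD 7,909,573.41

Net profit: CAD 41,573.41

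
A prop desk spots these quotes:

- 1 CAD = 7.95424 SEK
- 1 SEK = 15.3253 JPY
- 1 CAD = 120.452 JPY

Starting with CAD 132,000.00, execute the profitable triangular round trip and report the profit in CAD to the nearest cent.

Profit: CAD 1,588.04

Profitable loop is CAD → SEK → JPY → CAD:
CAD 132,000.00 × 7.95424 = SEK 1,049,959.68
SEK 1,049,959.68 × 15.3253 = JPY 16,090,947
JPY 16,090,947 ÷ 120.452 = CAD 133,588.04
Profit = CAD 133,588.04 − CAD 132,000.00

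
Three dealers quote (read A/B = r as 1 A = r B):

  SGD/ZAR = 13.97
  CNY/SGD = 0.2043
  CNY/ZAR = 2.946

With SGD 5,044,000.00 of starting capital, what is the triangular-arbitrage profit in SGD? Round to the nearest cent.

Profitable loop is SGD → CNY → ZAR → SGD:
SGD 5,044,000.00 ÷ 0.2043 = CNY 24,689,182.57
CNY 24,689,182.57 × 2.946 = ZAR 72,734,331.86
ZAR 72,734,331.86 ÷ 13.97 = SGD 5,206,466.13
Profit = SGD 5,206,466.13 − SGD 5,044,000.00

Profit: SGD 162,466.13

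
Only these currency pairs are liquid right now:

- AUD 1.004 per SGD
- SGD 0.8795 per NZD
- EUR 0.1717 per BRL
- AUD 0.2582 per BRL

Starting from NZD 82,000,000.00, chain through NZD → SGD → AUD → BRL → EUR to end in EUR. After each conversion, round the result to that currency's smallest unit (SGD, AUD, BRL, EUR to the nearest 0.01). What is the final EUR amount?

EUR 48,150,130.25

NZD 82,000,000.00 × 0.8795 = SGD 72,119,000.00
SGD 72,119,000.00 × 1.004 = AUD 72,407,476.00
AUD 72,407,476.00 ÷ 0.2582 = BRL 280,431,742.84
BRL 280,431,742.84 × 0.1717 = EUR 48,150,130.25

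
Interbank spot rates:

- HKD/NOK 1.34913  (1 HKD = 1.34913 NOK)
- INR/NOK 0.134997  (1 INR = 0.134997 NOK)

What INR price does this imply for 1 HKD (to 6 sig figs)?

1 HKD × 1.34913 = 1.34913 NOK
1.34913 NOK ÷ 0.134997 = 9.99378 INR

HKD/INR = 9.99378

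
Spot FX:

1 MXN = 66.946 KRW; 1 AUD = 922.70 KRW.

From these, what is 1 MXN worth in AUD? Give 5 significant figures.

1 MXN × 66.946 = 66.946 KRW
66.946 KRW ÷ 922.70 = 0.0725545 AUD

MXN/AUD = 0.072554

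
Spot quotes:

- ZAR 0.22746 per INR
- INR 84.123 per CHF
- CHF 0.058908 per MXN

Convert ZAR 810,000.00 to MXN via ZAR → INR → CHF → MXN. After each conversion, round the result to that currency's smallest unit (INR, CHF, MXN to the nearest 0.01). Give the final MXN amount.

ZAR 810,000.00 ÷ 0.22746 = INR 3,561,065.68
INR 3,561,065.68 ÷ 84.123 = CHF 42,331.65
CHF 42,331.65 ÷ 0.058908 = MXN 718,606.13

MXN 718,606.13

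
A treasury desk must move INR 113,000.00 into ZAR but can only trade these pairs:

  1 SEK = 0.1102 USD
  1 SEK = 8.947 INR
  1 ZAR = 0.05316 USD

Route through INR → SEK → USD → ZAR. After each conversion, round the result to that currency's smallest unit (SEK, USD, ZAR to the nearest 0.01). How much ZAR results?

INR 113,000.00 ÷ 8.947 = SEK 12,629.93
SEK 12,629.93 × 0.1102 = USD 1,391.82
USD 1,391.82 ÷ 0.05316 = ZAR 26,181.72

ZAR 26,181.72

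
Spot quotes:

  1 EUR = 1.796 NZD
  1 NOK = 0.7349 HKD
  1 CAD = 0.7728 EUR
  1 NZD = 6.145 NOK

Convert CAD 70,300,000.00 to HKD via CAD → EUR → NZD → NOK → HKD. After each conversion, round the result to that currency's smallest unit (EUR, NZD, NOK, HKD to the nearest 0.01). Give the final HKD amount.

HKD 440,634,913.56

CAD 70,300,000.00 × 0.7728 = EUR 54,327,840.00
EUR 54,327,840.00 × 1.796 = NZD 97,572,800.64
NZD 97,572,800.64 × 6.145 = NOK 599,584,859.93
NOK 599,584,859.93 × 0.7349 = HKD 440,634,913.56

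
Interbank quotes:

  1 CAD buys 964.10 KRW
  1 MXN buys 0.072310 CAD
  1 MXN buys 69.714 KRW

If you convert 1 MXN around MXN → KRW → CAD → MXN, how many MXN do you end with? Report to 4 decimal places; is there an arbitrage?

Around MXN → KRW → CAD → MXN: 1 × 69.714 ÷ 964.10 ÷ 0.072310 = 0.999999
Product ≈ 1 (deviation 0.000%, within rounding noise).

1.0000 (no arbitrage)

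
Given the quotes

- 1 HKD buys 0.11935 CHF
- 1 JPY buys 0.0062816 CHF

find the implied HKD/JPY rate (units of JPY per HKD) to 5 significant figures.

HKD/JPY = 19.000

1 HKD × 0.11935 = 0.11935 CHF
0.11935 CHF ÷ 0.0062816 = 18.9999 JPY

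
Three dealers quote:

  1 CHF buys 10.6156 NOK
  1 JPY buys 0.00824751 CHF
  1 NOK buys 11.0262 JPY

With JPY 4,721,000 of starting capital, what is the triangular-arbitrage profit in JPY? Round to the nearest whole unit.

Profitable loop is JPY → NOK → CHF → JPY:
JPY 4,721,000 ÷ 11.0262 = NOK 428,162.01
NOK 428,162.01 ÷ 10.6156 = CHF 40,333.28
CHF 40,333.28 ÷ 0.00824751 = JPY 4,890,359
Profit = JPY 4,890,359 − JPY 4,721,000

Profit: JPY 169,359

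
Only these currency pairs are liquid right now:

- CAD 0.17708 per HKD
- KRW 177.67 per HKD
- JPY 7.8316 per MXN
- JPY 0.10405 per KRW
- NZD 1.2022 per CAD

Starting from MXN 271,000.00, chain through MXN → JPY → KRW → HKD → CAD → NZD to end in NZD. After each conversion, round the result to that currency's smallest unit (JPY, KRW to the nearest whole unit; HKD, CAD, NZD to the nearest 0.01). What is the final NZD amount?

NZD 24,440.49

MXN 271,000.00 × 7.8316 = JPY 2,122,364
JPY 2,122,364 ÷ 0.10405 = KRW 20,397,540
KRW 20,397,540 ÷ 177.67 = HKD 114,805.76
HKD 114,805.76 × 0.17708 = CAD 20,329.80
CAD 20,329.80 × 1.2022 = NZD 24,440.49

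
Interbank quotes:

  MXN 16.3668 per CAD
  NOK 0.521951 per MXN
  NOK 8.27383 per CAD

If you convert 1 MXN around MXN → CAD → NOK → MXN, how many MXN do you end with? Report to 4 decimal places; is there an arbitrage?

0.9685 (arbitrage exists)

Around MXN → CAD → NOK → MXN: 1 ÷ 16.3668 × 8.27383 ÷ 0.521951 = 0.968530
Product < 1; profitable direction is MXN → NOK → CAD → MXN.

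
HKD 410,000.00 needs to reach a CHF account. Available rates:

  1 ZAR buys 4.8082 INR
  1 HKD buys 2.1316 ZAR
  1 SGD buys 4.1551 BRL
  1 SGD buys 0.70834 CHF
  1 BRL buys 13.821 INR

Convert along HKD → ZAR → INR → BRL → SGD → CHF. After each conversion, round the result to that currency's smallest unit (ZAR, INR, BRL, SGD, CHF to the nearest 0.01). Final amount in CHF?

CHF 51,831.40

HKD 410,000.00 × 2.1316 = ZAR 873,956.00
ZAR 873,956.00 × 4.8082 = INR 4,202,155.24
INR 4,202,155.24 ÷ 13.821 = BRL 304,041.33
BRL 304,041.33 ÷ 4.1551 = SGD 73,173.05
SGD 73,173.05 × 0.70834 = CHF 51,831.40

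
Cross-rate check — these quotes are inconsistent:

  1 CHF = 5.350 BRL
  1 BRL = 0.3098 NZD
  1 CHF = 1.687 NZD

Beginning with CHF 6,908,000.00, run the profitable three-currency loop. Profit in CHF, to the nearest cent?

Profitable loop is CHF → NZD → BRL → CHF:
CHF 6,908,000.00 × 1.687 = NZD 11,653,796.00
NZD 11,653,796.00 ÷ 0.3098 = BRL 37,617,159.46
BRL 37,617,159.46 ÷ 5.350 = CHF 7,031,244.76
Profit = CHF 7,031,244.76 − CHF 6,908,000.00

Profit: CHF 123,244.76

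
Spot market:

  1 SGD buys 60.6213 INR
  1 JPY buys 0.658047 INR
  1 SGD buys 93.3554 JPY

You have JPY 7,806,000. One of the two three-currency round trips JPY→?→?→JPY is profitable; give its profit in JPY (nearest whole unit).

Profitable loop is JPY → INR → SGD → JPY:
JPY 7,806,000 × 0.658047 = INR 5,136,714.88
INR 5,136,714.88 ÷ 60.6213 = SGD 84,734.49
SGD 84,734.49 × 93.3554 = JPY 7,910,422
Profit = JPY 7,910,422 − JPY 7,806,000

Profit: JPY 104,422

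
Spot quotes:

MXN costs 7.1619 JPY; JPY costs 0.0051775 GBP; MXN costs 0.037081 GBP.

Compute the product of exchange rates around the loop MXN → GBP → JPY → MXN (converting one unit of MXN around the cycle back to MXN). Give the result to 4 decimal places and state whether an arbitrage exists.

1.0000 (no arbitrage)

Around MXN → GBP → JPY → MXN: 1 × 0.037081 ÷ 0.0051775 ÷ 7.1619 = 1.000007
Product ≈ 1 (deviation 0.001%, within rounding noise).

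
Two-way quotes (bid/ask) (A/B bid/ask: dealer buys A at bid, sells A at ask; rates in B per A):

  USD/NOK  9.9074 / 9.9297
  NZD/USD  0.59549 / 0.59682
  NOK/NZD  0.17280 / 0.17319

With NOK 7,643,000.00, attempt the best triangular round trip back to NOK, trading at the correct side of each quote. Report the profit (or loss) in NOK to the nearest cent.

Best loop NOK → NZD → USD → NOK:
NOK 7,643,000.00 × 0.17280 (sell NOK at bid) = NZD 1,320,710.40
NZD 1,320,710.40 × 0.59549 (sell NZD at bid) = USD 786,469.84
USD 786,469.84 × 9.9074 (sell USD at bid) = NOK 7,791,871.25

Net profit: NOK 148,871.25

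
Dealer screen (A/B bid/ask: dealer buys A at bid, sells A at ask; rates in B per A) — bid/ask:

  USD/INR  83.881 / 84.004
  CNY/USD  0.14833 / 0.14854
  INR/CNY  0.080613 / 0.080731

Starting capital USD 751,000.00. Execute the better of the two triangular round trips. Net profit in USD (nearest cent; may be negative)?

Net profit: USD 2,247.36

Best loop USD → INR → CNY → USD:
USD 751,000.00 × 83.881 (sell USD at bid) = INR 62,994,631.00
INR 62,994,631.00 × 0.080613 (sell INR at bid) = CNY 5,078,186.19
CNY 5,078,186.19 × 0.14833 (sell CNY at bid) = USD 753,247.36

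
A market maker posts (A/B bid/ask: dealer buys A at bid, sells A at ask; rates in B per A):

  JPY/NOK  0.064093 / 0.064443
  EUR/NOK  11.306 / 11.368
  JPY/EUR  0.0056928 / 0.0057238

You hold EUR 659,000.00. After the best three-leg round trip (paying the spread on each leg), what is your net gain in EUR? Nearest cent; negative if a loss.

Best loop EUR → NOK → JPY → EUR:
EUR 659,000.00 × 11.306 (sell EUR at bid) = NOK 7,450,654.00
NOK 7,450,654.00 ÷ 0.064443 (buy JPY at ask) = JPY 115,616,188
JPY 115,616,188 × 0.0056928 (sell JPY at bid) = EUR 658,179.83

Net result: EUR -820.17 (no profitable arbitrage after spreads)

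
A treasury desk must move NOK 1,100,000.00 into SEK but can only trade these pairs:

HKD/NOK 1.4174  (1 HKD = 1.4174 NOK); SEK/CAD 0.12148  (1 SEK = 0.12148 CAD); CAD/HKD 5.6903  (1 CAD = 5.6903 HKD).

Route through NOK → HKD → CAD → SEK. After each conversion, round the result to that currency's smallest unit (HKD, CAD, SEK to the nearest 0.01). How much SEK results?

SEK 1,122,691.14

NOK 1,100,000.00 ÷ 1.4174 = HKD 776,068.86
HKD 776,068.86 ÷ 5.6903 = CAD 136,384.52
CAD 136,384.52 ÷ 0.12148 = SEK 1,122,691.14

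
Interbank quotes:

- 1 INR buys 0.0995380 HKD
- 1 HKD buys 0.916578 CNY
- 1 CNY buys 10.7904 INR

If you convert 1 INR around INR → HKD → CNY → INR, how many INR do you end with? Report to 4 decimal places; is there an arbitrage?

0.9845 (arbitrage exists)

Around INR → HKD → CNY → INR: 1 × 0.0995380 × 0.916578 × 10.7904 = 0.984455
Product < 1; profitable direction is INR → CNY → HKD → INR.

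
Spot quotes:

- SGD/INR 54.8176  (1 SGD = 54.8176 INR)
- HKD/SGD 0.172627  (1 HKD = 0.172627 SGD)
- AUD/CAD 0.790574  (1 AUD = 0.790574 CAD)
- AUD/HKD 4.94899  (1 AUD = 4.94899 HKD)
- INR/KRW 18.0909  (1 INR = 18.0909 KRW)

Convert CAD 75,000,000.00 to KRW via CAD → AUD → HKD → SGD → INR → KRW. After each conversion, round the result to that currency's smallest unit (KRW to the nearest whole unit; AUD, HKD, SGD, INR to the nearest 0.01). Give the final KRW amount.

CAD 75,000,000.00 ÷ 0.790574 = AUD 94,867,779.61
AUD 94,867,779.61 × 4.94899 = HKD 469,499,692.61
HKD 469,499,692.61 × 0.172627 = SGD 81,048,323.44
SGD 81,048,323.44 × 54.8176 = INR 4,442,874,575.00
INR 4,442,874,575.00 × 18.0909 = KRW 80,375,599,649

KRW 80,375,599,649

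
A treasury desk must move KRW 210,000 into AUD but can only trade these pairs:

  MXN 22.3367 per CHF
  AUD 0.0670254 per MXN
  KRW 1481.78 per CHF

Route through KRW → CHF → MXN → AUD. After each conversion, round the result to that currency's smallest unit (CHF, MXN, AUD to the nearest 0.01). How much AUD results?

AUD 212.17

KRW 210,000 ÷ 1481.78 = CHF 141.72
CHF 141.72 × 22.3367 = MXN 3,165.56
MXN 3,165.56 × 0.0670254 = AUD 212.17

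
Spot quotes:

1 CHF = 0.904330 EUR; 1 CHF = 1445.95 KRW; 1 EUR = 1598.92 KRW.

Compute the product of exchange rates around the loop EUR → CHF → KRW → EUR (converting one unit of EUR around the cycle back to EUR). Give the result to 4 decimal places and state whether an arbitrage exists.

Around EUR → CHF → KRW → EUR: 1 ÷ 0.904330 × 1445.95 ÷ 1598.92 = 0.999999
Product ≈ 1 (deviation 0.000%, within rounding noise).

1.0000 (no arbitrage)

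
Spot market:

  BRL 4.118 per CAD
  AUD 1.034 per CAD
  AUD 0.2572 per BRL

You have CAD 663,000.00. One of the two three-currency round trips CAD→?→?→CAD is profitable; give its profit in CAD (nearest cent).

Profit: CAD 16,125.90

Profitable loop is CAD → BRL → AUD → CAD:
CAD 663,000.00 × 4.118 = BRL 2,730,234.00
BRL 2,730,234.00 × 0.2572 = AUD 702,216.18
AUD 702,216.18 ÷ 1.034 = CAD 679,125.90
Profit = CAD 679,125.90 − CAD 663,000.00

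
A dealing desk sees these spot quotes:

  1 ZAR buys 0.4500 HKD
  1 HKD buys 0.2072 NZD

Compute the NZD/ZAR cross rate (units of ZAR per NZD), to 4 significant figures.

1 NZD ÷ 0.2072 = 4.82625 HKD
4.82625 HKD ÷ 0.4500 = 10.725 ZAR

NZD/ZAR = 10.73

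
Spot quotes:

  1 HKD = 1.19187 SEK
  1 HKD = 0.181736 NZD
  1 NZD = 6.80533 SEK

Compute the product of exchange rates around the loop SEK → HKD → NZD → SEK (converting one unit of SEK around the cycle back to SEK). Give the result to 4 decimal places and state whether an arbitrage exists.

1.0377 (arbitrage exists)

Around SEK → HKD → NZD → SEK: 1 ÷ 1.19187 × 0.181736 × 6.80533 = 1.037675
Product > 1; profitable direction is SEK → HKD → NZD → SEK.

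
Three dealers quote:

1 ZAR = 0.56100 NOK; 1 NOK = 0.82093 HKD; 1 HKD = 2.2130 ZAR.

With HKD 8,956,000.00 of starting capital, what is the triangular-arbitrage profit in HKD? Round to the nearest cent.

Profitable loop is HKD → ZAR → NOK → HKD:
HKD 8,956,000.00 × 2.2130 = ZAR 19,819,628.00
ZAR 19,819,628.00 × 0.56100 = NOK 11,118,811.31
NOK 11,118,811.31 × 0.82093 = HKD 9,127,765.77
Profit = HKD 9,127,765.77 − HKD 8,956,000.00

Profit: HKD 171,765.77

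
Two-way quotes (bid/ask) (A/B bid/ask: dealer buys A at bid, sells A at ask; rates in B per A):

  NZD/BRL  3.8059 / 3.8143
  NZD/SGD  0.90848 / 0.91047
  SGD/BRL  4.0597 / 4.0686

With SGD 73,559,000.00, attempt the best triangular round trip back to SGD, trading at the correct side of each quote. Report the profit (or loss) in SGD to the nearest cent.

Net profit: SGD 2,016,765.44

Best loop SGD → NZD → BRL → SGD:
SGD 73,559,000.00 ÷ 0.91047 (buy NZD at ask) = NZD 80,792,338.02
NZD 80,792,338.02 × 3.8059 (sell NZD at bid) = BRL 307,487,559.28
BRL 307,487,559.28 ÷ 4.0686 (buy SGD at ask) = SGD 75,575,765.44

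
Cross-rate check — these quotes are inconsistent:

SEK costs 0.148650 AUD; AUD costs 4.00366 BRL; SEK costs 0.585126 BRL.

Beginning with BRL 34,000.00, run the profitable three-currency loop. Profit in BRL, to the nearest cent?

Profit: BRL 582.12

Profitable loop is BRL → SEK → AUD → BRL:
BRL 34,000.00 ÷ 0.585126 = SEK 58,107.14
SEK 58,107.14 × 0.148650 = AUD 8,637.63
AUD 8,637.63 × 4.00366 = BRL 34,582.12
Profit = BRL 34,582.12 − BRL 34,000.00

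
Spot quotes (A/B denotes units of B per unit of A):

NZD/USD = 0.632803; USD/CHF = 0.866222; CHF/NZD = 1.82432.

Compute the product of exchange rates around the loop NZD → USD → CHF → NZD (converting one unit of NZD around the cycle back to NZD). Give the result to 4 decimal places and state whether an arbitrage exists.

Around NZD → USD → CHF → NZD: 1 × 0.632803 × 0.866222 × 1.82432 = 0.999997
Product ≈ 1 (deviation 0.000%, within rounding noise).

1.0000 (no arbitrage)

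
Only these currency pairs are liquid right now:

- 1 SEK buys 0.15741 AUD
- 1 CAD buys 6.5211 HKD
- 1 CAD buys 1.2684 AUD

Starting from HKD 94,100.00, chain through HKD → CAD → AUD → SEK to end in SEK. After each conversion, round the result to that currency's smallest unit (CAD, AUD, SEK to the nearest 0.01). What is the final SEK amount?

HKD 94,100.00 ÷ 6.5211 = CAD 14,430.08
CAD 14,430.08 × 1.2684 = AUD 18,303.11
AUD 18,303.11 ÷ 0.15741 = SEK 116,276.67

SEK 116,276.67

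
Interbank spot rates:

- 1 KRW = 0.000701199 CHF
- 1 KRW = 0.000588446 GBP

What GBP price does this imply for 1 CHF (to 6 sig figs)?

CHF/GBP = 0.839200

1 CHF ÷ 0.000701199 = 1426.13 KRW
1426.13 KRW × 0.000588446 = 0.8392 GBP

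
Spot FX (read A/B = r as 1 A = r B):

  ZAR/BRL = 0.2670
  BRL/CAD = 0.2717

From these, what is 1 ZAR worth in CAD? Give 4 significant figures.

ZAR/CAD = 0.07254

1 ZAR × 0.2670 = 0.267 BRL
0.267 BRL × 0.2717 = 0.0725439 CAD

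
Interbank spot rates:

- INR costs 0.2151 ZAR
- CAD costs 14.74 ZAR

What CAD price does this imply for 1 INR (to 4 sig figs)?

1 INR × 0.2151 = 0.2151 ZAR
0.2151 ZAR ÷ 14.74 = 0.0145929 CAD

INR/CAD = 0.01459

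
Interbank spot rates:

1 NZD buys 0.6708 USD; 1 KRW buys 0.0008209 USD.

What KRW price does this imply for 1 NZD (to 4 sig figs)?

1 NZD × 0.6708 = 0.6708 USD
0.6708 USD ÷ 0.0008209 = 817.152 KRW

NZD/KRW = 817.2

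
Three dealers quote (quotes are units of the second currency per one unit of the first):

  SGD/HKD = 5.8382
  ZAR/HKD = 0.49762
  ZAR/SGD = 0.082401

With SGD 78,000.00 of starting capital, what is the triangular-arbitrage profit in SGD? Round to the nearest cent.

Profit: SGD 2,682.80

Profitable loop is SGD → ZAR → HKD → SGD:
SGD 78,000.00 ÷ 0.082401 = ZAR 946,590.45
ZAR 946,590.45 × 0.49762 = HKD 471,042.34
HKD 471,042.34 ÷ 5.8382 = SGD 80,682.80
Profit = SGD 80,682.80 − SGD 78,000.00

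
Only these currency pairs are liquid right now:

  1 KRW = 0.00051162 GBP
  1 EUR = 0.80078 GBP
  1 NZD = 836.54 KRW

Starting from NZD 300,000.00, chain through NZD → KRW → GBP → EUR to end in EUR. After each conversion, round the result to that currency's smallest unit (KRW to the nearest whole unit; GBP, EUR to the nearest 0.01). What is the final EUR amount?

NZD 300,000.00 × 836.54 = KRW 250,962,000
KRW 250,962,000 × 0.00051162 = GBP 128,397.18
GBP 128,397.18 ÷ 0.80078 = EUR 160,340.14

EUR 160,340.14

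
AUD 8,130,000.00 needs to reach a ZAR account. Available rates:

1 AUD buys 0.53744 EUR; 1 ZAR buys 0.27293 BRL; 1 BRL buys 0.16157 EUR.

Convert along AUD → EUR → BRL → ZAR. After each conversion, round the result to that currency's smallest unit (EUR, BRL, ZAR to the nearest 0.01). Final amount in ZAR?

AUD 8,130,000.00 × 0.53744 = EUR 4,369,387.20
EUR 4,369,387.20 ÷ 0.16157 = BRL 27,043,307.54
BRL 27,043,307.54 ÷ 0.27293 = ZAR 99,085,141.03

ZAR 99,085,141.03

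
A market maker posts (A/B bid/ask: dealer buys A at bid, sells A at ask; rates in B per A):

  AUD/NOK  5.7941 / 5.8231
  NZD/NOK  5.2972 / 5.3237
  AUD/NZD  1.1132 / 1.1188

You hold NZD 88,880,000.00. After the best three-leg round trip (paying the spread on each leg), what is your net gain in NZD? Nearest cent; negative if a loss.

Net profit: NZD 1,125,565.66

Best loop NZD → NOK → AUD → NZD:
NZD 88,880,000.00 × 5.2972 (sell NZD at bid) = NOK 470,815,136.00
NOK 470,815,136.00 ÷ 5.8231 (buy AUD at ask) = AUD 80,853,005.44
AUD 80,853,005.44 × 1.1132 (sell AUD at bid) = NZD 90,005,565.66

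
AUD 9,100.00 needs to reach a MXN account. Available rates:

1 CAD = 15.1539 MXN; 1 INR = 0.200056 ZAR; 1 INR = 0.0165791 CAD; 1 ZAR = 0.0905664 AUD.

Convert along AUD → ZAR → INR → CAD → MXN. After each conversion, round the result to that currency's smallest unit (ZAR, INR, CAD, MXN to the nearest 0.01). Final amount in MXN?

AUD 9,100.00 ÷ 0.0905664 = ZAR 100,478.76
ZAR 100,478.76 ÷ 0.200056 = INR 502,253.17
INR 502,253.17 × 0.0165791 = CAD 8,326.91
CAD 8,326.91 × 15.1539 = MXN 126,185.16

MXN 126,185.16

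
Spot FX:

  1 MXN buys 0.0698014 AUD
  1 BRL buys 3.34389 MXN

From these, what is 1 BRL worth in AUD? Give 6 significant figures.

1 BRL × 3.34389 = 3.34389 MXN
3.34389 MXN × 0.0698014 = 0.233408 AUD

BRL/AUD = 0.233408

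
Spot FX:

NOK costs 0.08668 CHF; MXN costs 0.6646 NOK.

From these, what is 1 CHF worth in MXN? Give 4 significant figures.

1 CHF ÷ 0.08668 = 11.5367 NOK
11.5367 NOK ÷ 0.6646 = 17.3588 MXN

CHF/MXN = 17.36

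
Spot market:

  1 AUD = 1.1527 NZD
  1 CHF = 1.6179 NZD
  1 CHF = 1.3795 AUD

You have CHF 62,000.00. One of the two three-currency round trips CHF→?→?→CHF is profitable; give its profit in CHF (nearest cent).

Profitable loop is CHF → NZD → AUD → CHF:
CHF 62,000.00 × 1.6179 = NZD 100,309.80
NZD 100,309.80 ÷ 1.1527 = AUD 87,021.60
AUD 87,021.60 ÷ 1.3795 = CHF 63,081.99
Profit = CHF 63,081.99 − CHF 62,000.00

Profit: CHF 1,081.99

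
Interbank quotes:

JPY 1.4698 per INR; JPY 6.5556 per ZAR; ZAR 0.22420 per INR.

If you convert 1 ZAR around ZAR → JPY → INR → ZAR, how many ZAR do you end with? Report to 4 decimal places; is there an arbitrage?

1.0000 (no arbitrage)

Around ZAR → JPY → INR → ZAR: 1 × 6.5556 ÷ 1.4698 × 0.22420 = 0.999977
Product ≈ 1 (deviation 0.002%, within rounding noise).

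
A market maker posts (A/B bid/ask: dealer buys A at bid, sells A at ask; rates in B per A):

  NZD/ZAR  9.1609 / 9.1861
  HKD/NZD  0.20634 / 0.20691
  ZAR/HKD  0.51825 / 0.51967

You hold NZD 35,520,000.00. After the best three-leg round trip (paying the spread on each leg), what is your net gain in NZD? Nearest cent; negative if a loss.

Best loop NZD → HKD → ZAR → NZD:
NZD 35,520,000.00 ÷ 0.20691 (buy HKD at ask) = HKD 171,668,841.53
HKD 171,668,841.53 ÷ 0.51967 (buy ZAR at ask) = ZAR 330,342,027.68
ZAR 330,342,027.68 ÷ 9.1861 (buy NZD at ask) = NZD 35,961,074.63

Net profit: NZD 441,074.63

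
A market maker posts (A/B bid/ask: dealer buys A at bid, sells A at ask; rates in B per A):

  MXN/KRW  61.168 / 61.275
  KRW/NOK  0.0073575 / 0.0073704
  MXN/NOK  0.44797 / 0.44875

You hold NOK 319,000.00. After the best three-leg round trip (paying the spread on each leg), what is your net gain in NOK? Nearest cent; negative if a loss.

Net profit: NOK 919.54

Best loop NOK → MXN → KRW → NOK:
NOK 319,000.00 ÷ 0.44875 (buy MXN at ask) = MXN 710,863.51
MXN 710,863.51 × 61.168 (sell MXN at bid) = KRW 43,482,099
KRW 43,482,099 × 0.0073575 (sell KRW at bid) = NOK 319,919.54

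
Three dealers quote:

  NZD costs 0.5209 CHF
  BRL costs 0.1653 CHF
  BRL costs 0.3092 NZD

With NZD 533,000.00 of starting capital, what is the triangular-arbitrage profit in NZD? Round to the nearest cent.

Profit: NZD 14,023.80

Profitable loop is NZD → BRL → CHF → NZD:
NZD 533,000.00 ÷ 0.3092 = BRL 1,723,803.36
BRL 1,723,803.36 × 0.1653 = CHF 284,944.70
CHF 284,944.70 ÷ 0.5209 = NZD 547,023.80
Profit = NZD 547,023.80 − NZD 533,000.00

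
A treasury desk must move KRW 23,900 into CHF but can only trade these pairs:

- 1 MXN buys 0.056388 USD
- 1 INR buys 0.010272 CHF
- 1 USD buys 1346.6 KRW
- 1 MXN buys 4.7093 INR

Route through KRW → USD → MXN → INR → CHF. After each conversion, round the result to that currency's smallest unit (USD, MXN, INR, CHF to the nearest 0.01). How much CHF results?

CHF 15.23

KRW 23,900 ÷ 1346.6 = USD 17.75
USD 17.75 ÷ 0.056388 = MXN 314.78
MXN 314.78 × 4.7093 = INR 1,482.39
INR 1,482.39 × 0.010272 = CHF 15.23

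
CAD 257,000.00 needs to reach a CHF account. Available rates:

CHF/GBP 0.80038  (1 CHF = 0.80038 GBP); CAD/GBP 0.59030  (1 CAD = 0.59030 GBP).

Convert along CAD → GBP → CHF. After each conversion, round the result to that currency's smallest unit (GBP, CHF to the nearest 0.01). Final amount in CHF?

CAD 257,000.00 × 0.59030 = GBP 151,707.10
GBP 151,707.10 ÷ 0.80038 = CHF 189,543.84

CHF 189,543.84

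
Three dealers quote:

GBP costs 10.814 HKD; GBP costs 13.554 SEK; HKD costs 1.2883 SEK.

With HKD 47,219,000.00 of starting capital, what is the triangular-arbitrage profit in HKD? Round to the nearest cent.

Profitable loop is HKD → SEK → GBP → HKD:
HKD 47,219,000.00 × 1.2883 = SEK 60,832,237.70
SEK 60,832,237.70 ÷ 13.554 = GBP 4,488,139.12
GBP 4,488,139.12 × 10.814 = HKD 48,534,736.50
Profit = HKD 48,534,736.50 − HKD 47,219,000.00

Profit: HKD 1,315,736.50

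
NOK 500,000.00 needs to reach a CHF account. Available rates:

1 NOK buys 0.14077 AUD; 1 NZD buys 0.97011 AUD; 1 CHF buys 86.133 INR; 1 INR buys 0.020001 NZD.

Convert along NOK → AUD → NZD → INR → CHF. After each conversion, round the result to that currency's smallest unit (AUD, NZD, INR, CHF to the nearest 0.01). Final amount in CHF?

CHF 42,115.10

NOK 500,000.00 × 0.14077 = AUD 70,385.00
AUD 70,385.00 ÷ 0.97011 = NZD 72,553.63
NZD 72,553.63 ÷ 0.020001 = INR 3,627,500.12
INR 3,627,500.12 ÷ 86.133 = CHF 42,115.10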